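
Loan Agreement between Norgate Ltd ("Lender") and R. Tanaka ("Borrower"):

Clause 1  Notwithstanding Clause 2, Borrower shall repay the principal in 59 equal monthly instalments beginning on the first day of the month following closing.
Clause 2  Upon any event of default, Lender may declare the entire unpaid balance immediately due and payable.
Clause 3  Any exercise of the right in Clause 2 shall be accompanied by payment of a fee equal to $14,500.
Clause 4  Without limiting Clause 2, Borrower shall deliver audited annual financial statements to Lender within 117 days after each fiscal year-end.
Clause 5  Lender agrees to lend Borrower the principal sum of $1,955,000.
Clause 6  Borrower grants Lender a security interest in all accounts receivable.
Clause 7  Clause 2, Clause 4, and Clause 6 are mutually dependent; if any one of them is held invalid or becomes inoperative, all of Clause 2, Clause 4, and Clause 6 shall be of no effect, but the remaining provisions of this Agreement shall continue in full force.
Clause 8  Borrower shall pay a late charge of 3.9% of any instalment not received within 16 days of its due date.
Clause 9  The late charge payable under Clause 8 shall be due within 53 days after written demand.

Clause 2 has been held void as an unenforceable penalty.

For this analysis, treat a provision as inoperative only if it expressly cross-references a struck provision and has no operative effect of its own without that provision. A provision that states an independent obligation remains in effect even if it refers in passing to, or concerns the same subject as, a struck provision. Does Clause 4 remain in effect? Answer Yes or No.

Clause 2 is struck. The only function of Clause 3 is the exercise fee for Clause 2, so it cannot stand once Clause 2 is removed. Clause 1 mentions Clause 2 but its own obligation stands independently of Clause 2, so Clause 1 is not affected. Clause 7 declares Clause 2, Clause 4, and Clause 6 mutually dependent; since one of them has fallen, all of them are of no effect. That brings down Clause 4 and Clause 6 as well. The remainder continues in force under Clause 7. That leaves Clause 1, Clause 5, Clause 7, Clause 8, and Clause 9 in effect. Clause 4 is among the inoperative provisions, so the answer is no.

No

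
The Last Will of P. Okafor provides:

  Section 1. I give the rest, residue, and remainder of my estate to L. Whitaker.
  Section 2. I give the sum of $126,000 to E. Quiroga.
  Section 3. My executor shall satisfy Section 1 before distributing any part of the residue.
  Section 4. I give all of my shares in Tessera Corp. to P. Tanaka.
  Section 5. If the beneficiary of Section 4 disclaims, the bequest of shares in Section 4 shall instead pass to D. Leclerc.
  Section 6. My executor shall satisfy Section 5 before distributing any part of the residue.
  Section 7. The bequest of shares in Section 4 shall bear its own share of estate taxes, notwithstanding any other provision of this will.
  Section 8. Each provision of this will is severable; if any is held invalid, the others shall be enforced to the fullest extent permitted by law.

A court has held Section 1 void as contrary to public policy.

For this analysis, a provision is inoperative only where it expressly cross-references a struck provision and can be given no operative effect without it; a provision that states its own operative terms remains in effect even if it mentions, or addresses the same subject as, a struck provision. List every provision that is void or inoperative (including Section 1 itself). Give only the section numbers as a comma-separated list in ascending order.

Section 1 is struck. Section 3 operates only by reference to Section 1, so it falls with Section 1. Under the severability clause in Section 8, the remaining provisions continue in force. That leaves Section 2, Section 4, Section 5, Section 6, Section 7, and Section 8 in effect.

1, 3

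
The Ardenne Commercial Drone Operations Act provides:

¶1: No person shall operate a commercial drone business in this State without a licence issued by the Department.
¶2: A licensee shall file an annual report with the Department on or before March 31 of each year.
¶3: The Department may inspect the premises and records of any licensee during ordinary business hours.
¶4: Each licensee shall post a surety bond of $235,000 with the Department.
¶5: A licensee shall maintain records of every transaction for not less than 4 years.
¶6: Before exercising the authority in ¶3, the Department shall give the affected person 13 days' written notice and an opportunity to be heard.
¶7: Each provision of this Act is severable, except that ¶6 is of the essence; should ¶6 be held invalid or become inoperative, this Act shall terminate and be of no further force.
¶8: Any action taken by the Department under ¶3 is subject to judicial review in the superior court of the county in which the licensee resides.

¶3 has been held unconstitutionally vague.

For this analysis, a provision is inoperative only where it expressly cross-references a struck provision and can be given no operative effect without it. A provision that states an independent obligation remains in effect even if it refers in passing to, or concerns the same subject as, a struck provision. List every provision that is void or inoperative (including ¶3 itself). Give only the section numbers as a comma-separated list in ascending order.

¶3 is struck. ¶6 has no operative effect of its own apart from ¶3 and is therefore inoperative. ¶8 has no operative effect of its own apart from ¶3 and is therefore inoperative. ¶7 makes ¶6 an essential term, and ¶6 has been rendered inoperative by the cascade; under ¶7, the entire Act is therefore void. No provision of the Act survives.

1, 2, 3, 4, 5, 6, 7, 8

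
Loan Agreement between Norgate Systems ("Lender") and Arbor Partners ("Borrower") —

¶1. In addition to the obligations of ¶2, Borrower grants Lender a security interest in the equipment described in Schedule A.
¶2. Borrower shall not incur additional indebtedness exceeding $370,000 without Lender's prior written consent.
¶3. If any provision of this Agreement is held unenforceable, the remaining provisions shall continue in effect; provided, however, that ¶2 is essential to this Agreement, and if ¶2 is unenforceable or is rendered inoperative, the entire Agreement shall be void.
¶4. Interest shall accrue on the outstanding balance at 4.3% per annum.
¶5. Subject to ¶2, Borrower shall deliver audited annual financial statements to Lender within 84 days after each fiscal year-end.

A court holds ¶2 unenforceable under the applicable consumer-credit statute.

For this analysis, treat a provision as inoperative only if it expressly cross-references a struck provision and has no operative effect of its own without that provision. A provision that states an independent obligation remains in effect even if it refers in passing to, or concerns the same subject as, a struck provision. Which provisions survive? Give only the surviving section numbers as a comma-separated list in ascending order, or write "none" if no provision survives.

none

¶2 is struck. No other provision's operative terms depend on ¶2. ¶3 makes ¶2 an essential term, and ¶2 is the provision held invalid; under ¶3, the entire Agreement is therefore void. No provision of the Agreement survives.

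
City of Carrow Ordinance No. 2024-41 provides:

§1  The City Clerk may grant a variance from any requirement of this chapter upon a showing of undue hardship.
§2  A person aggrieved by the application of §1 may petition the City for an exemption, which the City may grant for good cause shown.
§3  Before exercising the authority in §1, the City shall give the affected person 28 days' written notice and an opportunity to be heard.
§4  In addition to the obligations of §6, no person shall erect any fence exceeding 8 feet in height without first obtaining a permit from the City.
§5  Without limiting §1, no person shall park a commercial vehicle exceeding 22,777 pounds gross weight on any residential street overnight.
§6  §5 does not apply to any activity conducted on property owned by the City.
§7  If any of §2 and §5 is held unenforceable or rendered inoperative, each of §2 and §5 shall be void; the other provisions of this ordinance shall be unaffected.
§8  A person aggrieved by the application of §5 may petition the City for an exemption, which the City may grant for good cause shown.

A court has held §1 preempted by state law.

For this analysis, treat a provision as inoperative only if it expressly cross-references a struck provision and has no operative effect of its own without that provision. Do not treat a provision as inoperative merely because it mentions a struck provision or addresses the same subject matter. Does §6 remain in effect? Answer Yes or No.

No

§1 is struck. The only function of §2 is the exemption procedure for §1, so it cannot stand once §1 is removed. §3 operates only by reference to §1, so it falls with §1. Although §4 refers to §6, its operative terms do not depend on §6, so it remains in effect. §7 declares §2 and §5 mutually dependent; since one of them has fallen, all of them are of no effect. That brings down §5 as well. §6 and §8 in turn depend solely on a provision now struck and likewise fall. The remainder continues in force under §7. §4 and §7 remain in effect. §6 is among the inoperative provisions, so the answer is no.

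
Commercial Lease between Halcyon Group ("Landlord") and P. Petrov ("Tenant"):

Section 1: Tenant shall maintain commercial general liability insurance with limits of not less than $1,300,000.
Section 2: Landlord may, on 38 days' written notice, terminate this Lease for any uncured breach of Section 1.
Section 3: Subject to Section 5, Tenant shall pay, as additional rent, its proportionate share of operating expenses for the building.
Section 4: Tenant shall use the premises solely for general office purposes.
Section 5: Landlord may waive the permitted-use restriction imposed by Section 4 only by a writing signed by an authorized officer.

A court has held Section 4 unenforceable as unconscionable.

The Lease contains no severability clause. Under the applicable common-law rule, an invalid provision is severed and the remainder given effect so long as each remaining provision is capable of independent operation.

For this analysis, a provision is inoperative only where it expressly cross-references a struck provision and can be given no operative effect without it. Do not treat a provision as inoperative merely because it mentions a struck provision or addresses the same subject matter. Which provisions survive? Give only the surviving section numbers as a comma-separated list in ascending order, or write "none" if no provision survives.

Section 4 is struck. Section 5 merely fixes the waiver condition for Section 4; with Section 4 gone it has nothing to operate on and falls away. Although Section 3 refers to Section 5, its operative terms do not depend on Section 5, so it remains in effect. With no severability clause, the stated default rule severs what cannot stand and enforces each remaining provision that can operate on its own. Section 1, Section 2, and Section 3 remain in effect.

1, 2, 3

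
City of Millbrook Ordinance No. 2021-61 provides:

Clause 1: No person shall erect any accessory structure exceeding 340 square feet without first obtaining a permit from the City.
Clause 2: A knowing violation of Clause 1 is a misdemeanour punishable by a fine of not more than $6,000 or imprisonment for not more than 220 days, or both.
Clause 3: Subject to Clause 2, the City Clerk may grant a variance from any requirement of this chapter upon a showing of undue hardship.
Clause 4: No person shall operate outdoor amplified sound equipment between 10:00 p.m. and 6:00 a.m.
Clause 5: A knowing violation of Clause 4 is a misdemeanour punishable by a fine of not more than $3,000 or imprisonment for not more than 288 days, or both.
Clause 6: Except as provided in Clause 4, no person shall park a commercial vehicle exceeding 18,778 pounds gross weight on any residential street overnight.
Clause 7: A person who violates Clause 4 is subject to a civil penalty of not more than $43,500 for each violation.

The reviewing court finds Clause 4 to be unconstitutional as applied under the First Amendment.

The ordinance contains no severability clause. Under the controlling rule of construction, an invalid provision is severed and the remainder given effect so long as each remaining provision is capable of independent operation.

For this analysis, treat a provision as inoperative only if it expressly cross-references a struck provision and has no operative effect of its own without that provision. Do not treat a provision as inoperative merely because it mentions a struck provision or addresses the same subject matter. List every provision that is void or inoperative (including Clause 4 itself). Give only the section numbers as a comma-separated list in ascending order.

4, 5, 7

Clause 4 is struck. Clause 5 operates only by reference to Clause 4, so it falls with Clause 4. Clause 7 has no operative effect of its own apart from Clause 4 and is therefore inoperative. Although Clause 6 refers to Clause 4, its operative terms do not depend on Clause 4, so it remains in effect. With no severability clause, the stated default rule severs what cannot stand and enforces each remaining provision that can operate on its own. Clause 1, Clause 2, Clause 3, and Clause 6 remain in effect.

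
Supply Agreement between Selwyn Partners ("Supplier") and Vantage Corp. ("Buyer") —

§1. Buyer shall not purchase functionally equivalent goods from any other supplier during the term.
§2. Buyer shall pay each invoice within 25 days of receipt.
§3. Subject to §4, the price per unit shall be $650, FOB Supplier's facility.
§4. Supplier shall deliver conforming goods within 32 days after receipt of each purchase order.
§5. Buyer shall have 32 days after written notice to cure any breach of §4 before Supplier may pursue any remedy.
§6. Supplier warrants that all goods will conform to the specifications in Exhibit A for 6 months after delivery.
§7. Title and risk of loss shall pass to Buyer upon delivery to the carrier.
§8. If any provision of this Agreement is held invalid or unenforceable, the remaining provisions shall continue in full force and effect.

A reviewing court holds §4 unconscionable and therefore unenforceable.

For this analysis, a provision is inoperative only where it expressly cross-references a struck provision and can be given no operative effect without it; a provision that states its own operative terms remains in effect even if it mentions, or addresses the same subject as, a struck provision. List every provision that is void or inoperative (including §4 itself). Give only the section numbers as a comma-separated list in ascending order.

§4 is struck. The only function of §5 is the cure period for breach of §4, so it cannot stand once §4 is removed. Although §3 refers to §4, its operative terms do not depend on §4, so it remains in effect. §8 is a severability clause and preserves every provision that can still be given independent effect. §1, §2, §3, §6, §7, and §8 remain in effect.

4, 5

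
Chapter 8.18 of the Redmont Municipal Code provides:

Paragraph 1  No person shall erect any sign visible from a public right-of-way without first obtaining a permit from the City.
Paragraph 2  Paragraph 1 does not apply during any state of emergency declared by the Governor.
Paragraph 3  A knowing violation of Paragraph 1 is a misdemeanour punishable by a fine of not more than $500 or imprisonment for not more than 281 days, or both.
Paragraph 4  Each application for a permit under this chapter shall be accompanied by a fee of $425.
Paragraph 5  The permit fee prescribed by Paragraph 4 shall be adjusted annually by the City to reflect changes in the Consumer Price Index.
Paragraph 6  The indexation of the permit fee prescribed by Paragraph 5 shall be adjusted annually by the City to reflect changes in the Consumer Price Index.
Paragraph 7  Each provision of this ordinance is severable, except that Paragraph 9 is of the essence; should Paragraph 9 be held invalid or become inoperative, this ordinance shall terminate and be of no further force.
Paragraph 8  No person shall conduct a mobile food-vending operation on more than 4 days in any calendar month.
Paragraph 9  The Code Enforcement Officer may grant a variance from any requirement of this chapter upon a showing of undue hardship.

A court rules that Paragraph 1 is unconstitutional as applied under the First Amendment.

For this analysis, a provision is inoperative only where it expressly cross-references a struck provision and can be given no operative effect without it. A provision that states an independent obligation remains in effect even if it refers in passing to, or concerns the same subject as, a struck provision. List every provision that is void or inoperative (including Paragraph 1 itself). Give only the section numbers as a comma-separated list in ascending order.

1, 2, 3

Paragraph 1 is struck. Paragraph 2 operates only by reference to Paragraph 1, so it falls with Paragraph 1. Paragraph 3 merely fixes the criminal penalty for violating Paragraph 1; with Paragraph 1 gone it has nothing to operate on and falls away. Paragraph 7 makes Paragraph 9 an essential term, but Paragraph 9 is unaffected, so the severability proviso in Paragraph 7 preserves the remaining provisions. The provisions still in force are Paragraph 4, Paragraph 5, Paragraph 6, Paragraph 7, Paragraph 8, and Paragraph 9.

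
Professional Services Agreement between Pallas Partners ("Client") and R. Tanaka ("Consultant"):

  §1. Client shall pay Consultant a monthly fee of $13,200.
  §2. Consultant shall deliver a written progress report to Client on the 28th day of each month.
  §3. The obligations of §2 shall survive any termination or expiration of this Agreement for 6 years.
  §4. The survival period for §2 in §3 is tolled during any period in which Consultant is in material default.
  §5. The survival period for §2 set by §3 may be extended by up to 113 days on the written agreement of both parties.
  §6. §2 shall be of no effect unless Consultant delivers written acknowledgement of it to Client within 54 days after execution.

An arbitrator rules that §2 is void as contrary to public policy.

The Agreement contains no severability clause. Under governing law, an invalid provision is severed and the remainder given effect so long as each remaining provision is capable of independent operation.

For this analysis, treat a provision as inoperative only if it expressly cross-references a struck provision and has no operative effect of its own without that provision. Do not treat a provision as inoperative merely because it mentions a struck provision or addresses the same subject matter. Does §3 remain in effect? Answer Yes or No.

No

§2 is struck. §3 operates only by reference to §2, so it falls with §2. §6 operates only by reference to §2, so it falls with §2. The whole of §4 is the tolling of the survival period for §2, defined by reference to §3, so §4 cannot stand once §3 is removed. §5 has no operative effect of its own apart from §3 and is therefore inoperative. With no severability clause, the stated default rule severs what cannot stand and enforces each remaining provision that can operate on its own. Only §1 remains in effect. §3 is among the inoperative provisions, so the answer is no.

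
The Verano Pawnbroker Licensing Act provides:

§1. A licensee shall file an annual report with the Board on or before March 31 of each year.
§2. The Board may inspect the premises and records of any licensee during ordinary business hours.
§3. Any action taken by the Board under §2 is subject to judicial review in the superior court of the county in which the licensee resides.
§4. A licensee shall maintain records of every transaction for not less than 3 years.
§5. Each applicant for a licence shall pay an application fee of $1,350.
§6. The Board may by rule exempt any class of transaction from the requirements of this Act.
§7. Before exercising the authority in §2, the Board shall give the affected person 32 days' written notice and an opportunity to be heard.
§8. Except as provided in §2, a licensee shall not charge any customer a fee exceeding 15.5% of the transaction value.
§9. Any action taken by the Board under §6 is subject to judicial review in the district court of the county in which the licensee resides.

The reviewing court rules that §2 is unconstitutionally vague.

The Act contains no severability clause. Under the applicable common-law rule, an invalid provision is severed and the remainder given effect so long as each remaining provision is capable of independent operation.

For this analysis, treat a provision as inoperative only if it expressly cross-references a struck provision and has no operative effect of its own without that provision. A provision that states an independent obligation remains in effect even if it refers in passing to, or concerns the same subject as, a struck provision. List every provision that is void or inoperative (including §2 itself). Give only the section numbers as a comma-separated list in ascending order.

2, 3, 7

§2 is struck. §3 has no operative effect of its own apart from §2 and is therefore inoperative. §7 has no operative effect of its own apart from §2 and is therefore inoperative. Although §8 refers to §2, its operative terms do not depend on §2, so it remains in effect. Under the stated default rule, only provisions that cannot operate independently fall away; the rest are enforced. §1, §4, §5, §6, §8, and §9 remain in effect.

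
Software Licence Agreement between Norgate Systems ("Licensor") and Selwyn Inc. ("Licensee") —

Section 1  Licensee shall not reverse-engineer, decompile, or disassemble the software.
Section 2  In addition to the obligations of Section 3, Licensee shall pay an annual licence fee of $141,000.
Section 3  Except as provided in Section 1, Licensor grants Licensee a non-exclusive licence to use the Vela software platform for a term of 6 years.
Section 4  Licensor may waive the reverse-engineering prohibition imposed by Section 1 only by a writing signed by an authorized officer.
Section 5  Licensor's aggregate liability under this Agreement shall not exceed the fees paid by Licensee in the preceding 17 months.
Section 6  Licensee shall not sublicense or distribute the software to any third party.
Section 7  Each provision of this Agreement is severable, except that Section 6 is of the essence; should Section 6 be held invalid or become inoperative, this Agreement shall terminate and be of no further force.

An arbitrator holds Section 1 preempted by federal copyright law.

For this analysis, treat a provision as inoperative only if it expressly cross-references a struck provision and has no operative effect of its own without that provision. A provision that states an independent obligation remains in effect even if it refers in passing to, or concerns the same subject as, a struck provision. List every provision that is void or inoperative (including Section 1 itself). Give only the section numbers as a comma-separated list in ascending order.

Section 1 is struck. Section 4 merely fixes the waiver condition for Section 1; with Section 1 gone it has nothing to operate on and falls away. Section 3 mentions Section 1 but its own obligation stands independently of Section 1, so Section 3 is not affected. Section 7 makes Section 6 an essential term, but Section 6 is unaffected, so the severability proviso in Section 7 preserves the remaining provisions. The provisions still in force are Section 2, Section 3, Section 5, Section 6, and Section 7.

1, 4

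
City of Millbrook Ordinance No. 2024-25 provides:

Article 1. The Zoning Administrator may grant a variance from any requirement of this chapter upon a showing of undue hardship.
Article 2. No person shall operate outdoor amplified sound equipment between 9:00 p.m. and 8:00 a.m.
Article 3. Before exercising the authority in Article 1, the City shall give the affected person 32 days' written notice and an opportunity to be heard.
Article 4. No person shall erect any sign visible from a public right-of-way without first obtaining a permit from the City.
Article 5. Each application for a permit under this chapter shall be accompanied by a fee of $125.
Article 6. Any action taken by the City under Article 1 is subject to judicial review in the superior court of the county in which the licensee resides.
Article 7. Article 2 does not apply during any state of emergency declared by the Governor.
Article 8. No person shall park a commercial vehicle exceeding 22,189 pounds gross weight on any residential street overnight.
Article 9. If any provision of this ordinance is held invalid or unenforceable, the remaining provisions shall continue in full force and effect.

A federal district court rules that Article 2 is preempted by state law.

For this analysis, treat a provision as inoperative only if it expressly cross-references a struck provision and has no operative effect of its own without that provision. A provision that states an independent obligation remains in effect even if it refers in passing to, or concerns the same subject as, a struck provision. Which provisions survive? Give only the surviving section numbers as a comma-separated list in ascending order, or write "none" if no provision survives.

1, 3, 4, 5, 6, 8, 9

Article 2 is struck. The only function of Article 7 is the emergency suspension of Article 2, so it cannot stand once Article 2 is removed. Under the severability clause in Article 9, the remaining provisions continue in force. The provisions still in force are Article 1, Article 3, Article 4, Article 5, Article 6, Article 8, and Article 9.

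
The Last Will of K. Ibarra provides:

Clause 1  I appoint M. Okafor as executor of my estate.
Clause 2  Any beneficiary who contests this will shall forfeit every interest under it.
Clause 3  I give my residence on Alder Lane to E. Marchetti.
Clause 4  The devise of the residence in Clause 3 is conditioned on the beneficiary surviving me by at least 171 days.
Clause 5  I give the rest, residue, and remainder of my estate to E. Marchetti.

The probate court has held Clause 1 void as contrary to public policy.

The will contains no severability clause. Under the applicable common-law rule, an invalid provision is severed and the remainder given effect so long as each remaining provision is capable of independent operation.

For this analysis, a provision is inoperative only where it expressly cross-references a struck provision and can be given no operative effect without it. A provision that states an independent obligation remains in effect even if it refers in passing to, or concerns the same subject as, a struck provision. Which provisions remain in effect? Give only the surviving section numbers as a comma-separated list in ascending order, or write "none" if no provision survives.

2, 3, 4, 5

Clause 1 is struck. No other provision's operative terms depend on Clause 1. Under the stated default rule, only provisions that cannot operate independently fall away; the rest are enforced. That leaves Clause 2, Clause 3, Clause 4, and Clause 5 in effect.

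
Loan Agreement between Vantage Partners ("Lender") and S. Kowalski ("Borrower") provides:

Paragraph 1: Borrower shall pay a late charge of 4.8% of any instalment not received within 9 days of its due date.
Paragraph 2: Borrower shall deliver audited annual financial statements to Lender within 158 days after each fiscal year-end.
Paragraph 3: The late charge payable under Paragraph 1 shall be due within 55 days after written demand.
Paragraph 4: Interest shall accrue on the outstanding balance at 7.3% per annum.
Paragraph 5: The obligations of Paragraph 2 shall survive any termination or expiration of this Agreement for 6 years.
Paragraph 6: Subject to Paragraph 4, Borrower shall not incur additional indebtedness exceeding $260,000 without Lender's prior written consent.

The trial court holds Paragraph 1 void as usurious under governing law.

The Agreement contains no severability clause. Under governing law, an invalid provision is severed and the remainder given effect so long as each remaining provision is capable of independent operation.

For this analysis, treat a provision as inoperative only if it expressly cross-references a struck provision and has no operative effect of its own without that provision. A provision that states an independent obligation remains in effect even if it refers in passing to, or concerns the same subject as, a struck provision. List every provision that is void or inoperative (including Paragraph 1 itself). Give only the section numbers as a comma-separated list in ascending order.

Paragraph 1 is struck. Paragraph 3 does nothing except set the payment deadline for the late charge by reference to Paragraph 1; with Paragraph 1 gone it has no independent effect and is inoperative. Under the stated default rule, only provisions that cannot operate independently fall away; the rest are enforced. The provisions still in force are Paragraph 2, Paragraph 4, Paragraph 5, and Paragraph 6.

1, 3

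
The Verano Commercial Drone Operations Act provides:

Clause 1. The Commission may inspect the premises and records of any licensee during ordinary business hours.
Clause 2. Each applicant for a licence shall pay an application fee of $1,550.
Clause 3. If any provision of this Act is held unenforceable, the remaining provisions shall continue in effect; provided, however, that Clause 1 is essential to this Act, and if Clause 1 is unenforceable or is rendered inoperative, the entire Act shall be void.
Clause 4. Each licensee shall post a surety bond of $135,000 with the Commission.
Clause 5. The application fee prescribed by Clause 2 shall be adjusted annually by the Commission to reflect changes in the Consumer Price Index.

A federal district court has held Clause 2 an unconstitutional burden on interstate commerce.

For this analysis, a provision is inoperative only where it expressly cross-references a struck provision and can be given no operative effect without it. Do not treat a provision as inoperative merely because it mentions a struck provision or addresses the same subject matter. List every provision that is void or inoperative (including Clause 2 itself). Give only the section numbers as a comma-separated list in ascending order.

2, 5

Clause 2 is struck. Clause 5 has no operative effect of its own apart from Clause 2 and is therefore inoperative. Clause 3 makes Clause 1 an essential term, but Clause 1 is unaffected, so the severability proviso in Clause 3 preserves the remaining provisions. The provisions still in force are Clause 1, Clause 3, and Clause 4.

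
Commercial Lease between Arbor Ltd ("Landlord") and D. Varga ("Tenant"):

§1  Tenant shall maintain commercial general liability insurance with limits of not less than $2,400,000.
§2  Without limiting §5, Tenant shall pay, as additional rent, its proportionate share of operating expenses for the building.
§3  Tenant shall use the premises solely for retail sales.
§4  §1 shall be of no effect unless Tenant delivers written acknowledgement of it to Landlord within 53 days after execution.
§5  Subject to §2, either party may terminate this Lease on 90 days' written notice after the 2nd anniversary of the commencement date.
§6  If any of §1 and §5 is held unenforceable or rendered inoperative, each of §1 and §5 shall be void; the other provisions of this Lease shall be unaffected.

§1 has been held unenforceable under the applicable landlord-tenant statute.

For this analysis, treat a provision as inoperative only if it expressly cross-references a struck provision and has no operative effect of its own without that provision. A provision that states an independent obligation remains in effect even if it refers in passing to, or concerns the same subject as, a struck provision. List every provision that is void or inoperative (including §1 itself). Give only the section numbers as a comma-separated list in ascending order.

1, 4, 5

§1 is struck. §4 merely fixes the acknowledgement condition for §1; with §1 gone it has nothing to operate on and falls away. Although §2 refers to §5, its operative terms do not depend on §5, so it remains in effect. §6 declares §1 and §5 mutually dependent; since one of them has fallen, all of them are of no effect. That brings down §5 as well. The remainder continues in force under §6. §2, §3, and §6 remain in effect.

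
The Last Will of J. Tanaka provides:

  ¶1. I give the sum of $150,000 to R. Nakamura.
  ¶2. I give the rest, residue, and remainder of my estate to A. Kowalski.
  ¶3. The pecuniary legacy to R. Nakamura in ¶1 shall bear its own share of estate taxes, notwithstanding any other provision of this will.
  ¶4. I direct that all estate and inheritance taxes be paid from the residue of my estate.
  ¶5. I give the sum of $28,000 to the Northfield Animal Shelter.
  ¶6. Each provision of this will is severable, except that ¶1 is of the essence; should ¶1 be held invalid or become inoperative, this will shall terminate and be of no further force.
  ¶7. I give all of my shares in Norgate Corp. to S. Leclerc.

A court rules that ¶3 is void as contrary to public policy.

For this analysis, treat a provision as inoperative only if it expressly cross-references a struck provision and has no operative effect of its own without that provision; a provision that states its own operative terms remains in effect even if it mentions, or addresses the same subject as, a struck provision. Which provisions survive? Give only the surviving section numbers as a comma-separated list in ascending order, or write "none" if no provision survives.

1, 2, 4, 5, 6, 7

¶3 is struck. Nothing else in the will is defined by reference to ¶3. ¶6 makes ¶1 an essential term, but ¶1 is unaffected, so the severability proviso in ¶6 preserves the remaining provisions. The provisions still in force are ¶1, ¶2, ¶4, ¶5, ¶6, and ¶7.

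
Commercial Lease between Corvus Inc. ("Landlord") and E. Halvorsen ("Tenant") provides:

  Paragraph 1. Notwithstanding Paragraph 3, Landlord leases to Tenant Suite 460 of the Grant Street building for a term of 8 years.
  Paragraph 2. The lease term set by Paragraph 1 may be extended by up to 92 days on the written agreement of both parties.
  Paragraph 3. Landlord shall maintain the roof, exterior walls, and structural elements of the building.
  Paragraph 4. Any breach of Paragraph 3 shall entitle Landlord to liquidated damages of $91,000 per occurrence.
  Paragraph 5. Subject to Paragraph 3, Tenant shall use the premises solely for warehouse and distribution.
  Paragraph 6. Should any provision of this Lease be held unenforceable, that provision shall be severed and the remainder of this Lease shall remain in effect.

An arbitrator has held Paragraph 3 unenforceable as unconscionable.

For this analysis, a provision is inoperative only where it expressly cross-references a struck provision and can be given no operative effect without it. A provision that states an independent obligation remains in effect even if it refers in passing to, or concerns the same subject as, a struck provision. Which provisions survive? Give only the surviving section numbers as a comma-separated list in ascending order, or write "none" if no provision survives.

1, 2, 5, 6

Paragraph 3 is struck. The whole of Paragraph 4 is the liquidated-damages amount, defined by reference to Paragraph 3, so Paragraph 4 cannot stand once Paragraph 3 is removed. Although Paragraph 5 refers to Paragraph 3, its operative terms do not depend on Paragraph 3, so it remains in effect. Although Paragraph 1 refers to Paragraph 3, its operative terms do not depend on Paragraph 3, so it remains in effect. Under the severability clause in Paragraph 6, the remaining provisions continue in force. That leaves Paragraph 1, Paragraph 2, Paragraph 5, and Paragraph 6 in effect.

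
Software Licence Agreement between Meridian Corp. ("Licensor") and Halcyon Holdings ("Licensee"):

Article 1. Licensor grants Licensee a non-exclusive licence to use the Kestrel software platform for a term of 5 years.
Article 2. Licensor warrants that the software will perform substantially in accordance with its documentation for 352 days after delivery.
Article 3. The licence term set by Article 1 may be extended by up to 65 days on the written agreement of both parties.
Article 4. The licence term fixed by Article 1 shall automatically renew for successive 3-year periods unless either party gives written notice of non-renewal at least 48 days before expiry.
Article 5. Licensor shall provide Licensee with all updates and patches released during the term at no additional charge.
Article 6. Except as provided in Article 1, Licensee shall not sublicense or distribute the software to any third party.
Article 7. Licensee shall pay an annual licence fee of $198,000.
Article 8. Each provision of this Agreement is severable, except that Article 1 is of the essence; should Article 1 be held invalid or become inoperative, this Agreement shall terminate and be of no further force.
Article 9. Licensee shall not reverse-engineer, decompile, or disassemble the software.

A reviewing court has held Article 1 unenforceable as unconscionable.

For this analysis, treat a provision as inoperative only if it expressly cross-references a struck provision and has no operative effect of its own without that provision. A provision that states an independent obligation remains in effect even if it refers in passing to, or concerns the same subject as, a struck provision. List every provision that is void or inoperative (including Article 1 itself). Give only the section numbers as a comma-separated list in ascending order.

1, 2, 3, 4, 5, 6, 7, 8, 9

Article 1 is struck. The whole of Article 3 is the extension of the licence term, defined by reference to Article 1, so Article 3 cannot stand once Article 1 is removed. Article 4 does nothing except set the renewal of the licence term by reference to Article 1; with Article 1 gone it has no independent effect and is inoperative. Article 8 makes Article 1 an essential term, and Article 1 is the provision held invalid; under Article 8, the entire Agreement is therefore void. No provision of the Agreement survives.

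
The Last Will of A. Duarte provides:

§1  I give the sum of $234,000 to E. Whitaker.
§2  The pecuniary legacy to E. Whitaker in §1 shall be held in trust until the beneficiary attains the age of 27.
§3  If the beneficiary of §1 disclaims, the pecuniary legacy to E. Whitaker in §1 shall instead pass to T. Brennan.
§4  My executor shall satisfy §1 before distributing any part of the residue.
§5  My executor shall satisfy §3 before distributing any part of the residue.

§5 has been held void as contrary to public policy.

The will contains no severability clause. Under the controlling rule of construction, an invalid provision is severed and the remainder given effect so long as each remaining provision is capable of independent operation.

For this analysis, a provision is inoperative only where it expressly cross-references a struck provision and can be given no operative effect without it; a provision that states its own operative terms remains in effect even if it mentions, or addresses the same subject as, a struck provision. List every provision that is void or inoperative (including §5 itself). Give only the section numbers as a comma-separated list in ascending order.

§5 is struck. Nothing else in the will is defined by reference to §5. With no severability clause, the stated default rule severs what cannot stand and enforces each remaining provision that can operate on its own. That leaves §1, §2, §3, and §4 in effect.

5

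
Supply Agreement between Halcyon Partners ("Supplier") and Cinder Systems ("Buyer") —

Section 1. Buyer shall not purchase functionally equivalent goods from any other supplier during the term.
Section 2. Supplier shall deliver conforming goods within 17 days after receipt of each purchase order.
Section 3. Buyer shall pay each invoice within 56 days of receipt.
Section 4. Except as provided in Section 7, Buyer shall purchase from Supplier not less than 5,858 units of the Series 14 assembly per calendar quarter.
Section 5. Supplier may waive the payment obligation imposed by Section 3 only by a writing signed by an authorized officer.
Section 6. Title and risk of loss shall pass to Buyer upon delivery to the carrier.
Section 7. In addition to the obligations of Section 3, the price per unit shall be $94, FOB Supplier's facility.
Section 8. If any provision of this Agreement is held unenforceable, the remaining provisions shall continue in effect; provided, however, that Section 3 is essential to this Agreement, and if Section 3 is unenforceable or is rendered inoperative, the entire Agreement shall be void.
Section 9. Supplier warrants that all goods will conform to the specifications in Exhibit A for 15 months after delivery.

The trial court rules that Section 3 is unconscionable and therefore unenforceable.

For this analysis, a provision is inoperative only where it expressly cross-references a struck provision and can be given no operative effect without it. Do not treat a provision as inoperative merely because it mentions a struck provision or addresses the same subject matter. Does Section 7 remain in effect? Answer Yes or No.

Section 3 is struck. Section 5 has no operative effect of its own apart from Section 3 and is therefore inoperative. Section 8 makes Section 3 an essential term, and Section 3 is the provision held invalid; under Section 8, the entire Agreement is therefore void. No provision of the Agreement survives. Section 7 is among the inoperative provisions, so the answer is no.

No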